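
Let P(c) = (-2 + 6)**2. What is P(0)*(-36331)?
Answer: -581296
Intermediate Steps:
P(c) = 16 (P(c) = 4**2 = 16)
P(0)*(-36331) = 16*(-36331) = -581296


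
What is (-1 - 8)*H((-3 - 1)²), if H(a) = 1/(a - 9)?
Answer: -9/7 ≈ -1.2857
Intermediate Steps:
H(a) = 1/(-9 + a)
(-1 - 8)*H((-3 - 1)²) = (-1 - 8)/(-9 + (-3 - 1)²) = -9/(-9 + (-4)²) = -9/(-9 + 16) = -9/7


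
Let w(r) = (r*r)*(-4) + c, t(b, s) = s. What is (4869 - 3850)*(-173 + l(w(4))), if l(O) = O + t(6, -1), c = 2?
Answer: -240484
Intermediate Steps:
w(r) = 2 - 4*r² (w(r) = (r*r)*(-4) + 2 = r²*(-4) + 2 = -4*r² + 2 = 2 - 4*r²)
l(O) = -1 + O (l(O) = O - 1 = -1 + O)
(4869 - 3850)*(-173 + l(w(4))) = (4869 - 3850)*(-173 + (-1 + (2 - 4*4²))) = 1019*(-173 + (-1 + (2 - 4*16))) = 1019*(-173 + (-1 + (2 - 64))) = 1019*(-173 + (-1 - 62)) = 1019*(-173 - 63) = 1019*(-236) = -240484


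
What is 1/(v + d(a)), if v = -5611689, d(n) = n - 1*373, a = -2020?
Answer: -1/5614082 ≈ -1.7812e-7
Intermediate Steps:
d(n) = -373 + n (d(n) = n - 373 = -373 + n)
1/(v + d(a)) = 1/(-5611689 + (-373 - 2020)) = 1/(-5611689 - 2393) = 1/(-5614082) = -1/5614082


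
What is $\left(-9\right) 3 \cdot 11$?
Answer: $-297$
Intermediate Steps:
$\left(-9\right) 3 \cdot 11 = \left(-27\right) 11 = -297$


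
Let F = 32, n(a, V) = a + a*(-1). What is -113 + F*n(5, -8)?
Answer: -113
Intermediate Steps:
n(a, V) = 0 (n(a, V) = a - a = 0)
-113 + F*n(5, -8) = -113 + 32*0 = -113 + 0 = -113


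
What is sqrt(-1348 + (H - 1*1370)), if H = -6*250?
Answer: I*sqrt(4218) ≈ 64.946*I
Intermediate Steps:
H = -1500
sqrt(-1348 + (H - 1*1370)) = sqrt(-1348 + (-1500 - 1*1370)) = sqrt(-1348 + (-1500 - 1370)) = sqrt(-1348 - 2870) = sqrt(-4218) = I*sqrt(4218)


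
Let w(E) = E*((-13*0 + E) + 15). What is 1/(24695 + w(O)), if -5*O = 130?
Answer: 1/24981 ≈ 4.0030e-5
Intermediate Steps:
O = -26 (O = -⅕*130 = -26)
w(E) = E*(15 + E) (w(E) = E*((0 + E) + 15) = E*(E + 15) = E*(15 + E))
1/(24695 + w(O)) = 1/(24695 - 26*(15 - 26)) = 1/(24695 - 26*(-11)) = 1/(24695 + 286) = 1/24981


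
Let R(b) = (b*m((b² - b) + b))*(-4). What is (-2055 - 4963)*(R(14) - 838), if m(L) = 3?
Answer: 7060108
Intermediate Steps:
R(b) = -12*b (R(b) = (b*3)*(-4) = (3*b)*(-4) = -12*b)
(-2055 - 4963)*(R(14) - 838) = (-2055 - 4963)*(-12*14 - 838) = -7018*(-168 - 838) = -7018*(-1006) = 7060108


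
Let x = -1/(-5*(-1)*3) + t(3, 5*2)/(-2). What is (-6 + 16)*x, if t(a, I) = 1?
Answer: -17/3 ≈ -5.6667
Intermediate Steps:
x = -17/30 (x = -1/(-5*(-1)*3) + 1/(-2) = -1/(5*3) + 1*(-½) = -1/15 - ½ = -17/30 ≈ -0.56667)
(-6 + 16)*x = (-6 + 16)*(-17/30) = 10*(-17/30) = -17/3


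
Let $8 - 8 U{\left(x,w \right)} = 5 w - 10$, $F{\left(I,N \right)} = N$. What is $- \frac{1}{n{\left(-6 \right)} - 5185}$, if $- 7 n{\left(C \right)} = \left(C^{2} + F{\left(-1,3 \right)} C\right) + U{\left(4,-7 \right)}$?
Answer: $\frac{56}{290557} \approx 0.00019273$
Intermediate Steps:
$U{\left(x,w \right)} = \frac{9}{4} - \frac{5 w}{8}$ ($U{\left(x,w \right)} = 1 - \frac{5 w - 10}{8} = 1 - \frac{-10 + 5 w}{8} = 1 - \left(- \frac{5}{4} + \frac{5 w}{8}\right) = \frac{9}{4} - \frac{5 w}{8}$)
$n{\left(C \right)} = - \frac{53}{56} - \frac{3 C}{7} - \frac{C^{2}}{7}$ ($n{\left(C \right)} = - \frac{\left(C^{2} + 3 C\right) + \left(\frac{9}{4} - - \frac{35}{8}\right)}{7} = - \frac{\left(C^{2} + 3 C\right) + \left(\frac{9}{4} + \frac{35}{8}\right)}{7} = - \frac{\left(C^{2} + 3 C\right) + \frac{53}{8}}{7} = - \frac{\frac{53}{8} + C^{2} + 3 C}{7} = - \frac{53}{56} - \frac{3 C}{7} - \frac{C^{2}}{7}$)
$- \frac{1}{n{\left(-6 \right)} - 5185} = - \frac{1}{\left(- \frac{53}{56} - - \frac{18}{7} - \frac{\left(-6\right)^{2}}{7}\right) - 5185} = - \frac{1}{\left(- \frac{53}{56} + \frac{18}{7} - \frac{36}{7}\right) - 5185} = - \frac{1}{- \frac{197}{56} - 5185} = - \frac{1}{- \frac{290557}{56}} = \left(-1\right) \left(- \frac{56}{290557}\right) = \frac{56}{290557}$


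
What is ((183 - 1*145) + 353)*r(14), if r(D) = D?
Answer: 5474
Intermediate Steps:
((183 - 1*145) + 353)*r(14) = ((183 - 1*145) + 353)*14 = ((183 - 145) + 353)*14 = (38 + 353)*14 = 391*14 = 5474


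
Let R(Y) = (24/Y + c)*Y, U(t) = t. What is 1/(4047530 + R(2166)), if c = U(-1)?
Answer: 1/4045388 ≈ 2.4720e-7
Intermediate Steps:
c = -1
R(Y) = Y*(-1 + 24/Y) (R(Y) = (24/Y - 1)*Y = (-1 + 24/Y)*Y = Y*(-1 + 24/Y))
1/(4047530 + R(2166)) = 1/(4047530 + (24 - 1*2166)) = 1/(4047530 + (24 - 2166)) = 1/(4047530 - 2142) = 1/4045388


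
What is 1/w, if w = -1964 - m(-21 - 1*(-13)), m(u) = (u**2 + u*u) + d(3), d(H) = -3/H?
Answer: -1/2091 ≈ -0.00047824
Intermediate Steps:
m(u) = -1 + 2*u**2 (m(u) = (u**2 + u*u) - 3/3 = (u**2 + u**2) - 3*1/3 = 2*u**2 - 1 = -1 + 2*u**2)
w = -2091 (w = -1964 - (-1 + 2*(-21 - 1*(-13))**2) = -1964 - (-1 + 2*(-21 + 13)**2) = -1964 - (-1 + 2*(-8)**2) = -1964 - (-1 + 2*64) = -1964 - (-1 + 128) = -1964 - 1*127 = -1964 - 127 = -2091)
1/w = 1/(-2091) = -1/2091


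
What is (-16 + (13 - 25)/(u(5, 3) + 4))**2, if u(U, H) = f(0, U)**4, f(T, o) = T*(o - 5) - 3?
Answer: 1882384/7225 ≈ 260.54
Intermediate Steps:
f(T, o) = -3 + T*(-5 + o) (f(T, o) = T*(-5 + o) - 3 = -3 + T*(-5 + o))
u(U, H) = 81 (u(U, H) = (-3 - 5*0 + 0*U)**4 = (-3 + 0 + 0)**4 = (-3)**4 = 81)
(-16 + (13 - 25)/(u(5, 3) + 4))**2 = (-16 + (13 - 25)/(81 + 4))**2 = (-16 - 12/85)**2 = (-1372/85)**2 = 1882384/7225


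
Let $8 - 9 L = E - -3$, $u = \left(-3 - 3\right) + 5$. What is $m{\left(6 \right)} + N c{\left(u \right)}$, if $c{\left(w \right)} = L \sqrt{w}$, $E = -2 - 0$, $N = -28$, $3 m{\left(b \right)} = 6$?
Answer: $2 - \frac{196 i}{9} \approx 2.0 - 21.778 i$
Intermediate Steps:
$m{\left(b \right)} = 2$ ($m{\left(b \right)} = \frac{1}{3} \cdot 6 = 2$)
$E = -2$ ($E = -2 + 0 = -2$)
$u = -1$ ($u = -6 + 5 = -1$)
$L = \frac{7}{9}$ ($L = \frac{8}{9} - \frac{-2 - -3}{9} = \frac{8}{9} - \frac{-2 + 3}{9} = \frac{8}{9} - \frac{1}{9} = \frac{7}{9} \approx 0.77778$)
$c{\left(w \right)} = \frac{7 \sqrt{w}}{9}$
$m{\left(6 \right)} + N c{\left(u \right)} = 2 - 28 \frac{7 \sqrt{-1}}{9} = 2 - 28 \frac{7 i}{9} = 2 - \frac{196 i}{9}$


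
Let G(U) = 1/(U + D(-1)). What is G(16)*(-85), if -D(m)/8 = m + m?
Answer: -85/32 ≈ -2.6563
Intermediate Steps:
D(m) = -16*m (D(m) = -8*(m + m) = -16*m)
G(U) = 1/(16 + U) (G(U) = 1/(U - 16*(-1)) = 1/(U + 16) = 1/(16 + U))
G(16)*(-85) = -85/(16 + 16) = -85/32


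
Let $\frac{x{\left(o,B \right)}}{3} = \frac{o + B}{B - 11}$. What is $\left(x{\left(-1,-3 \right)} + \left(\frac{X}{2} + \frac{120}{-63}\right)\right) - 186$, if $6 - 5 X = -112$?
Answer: $- \frac{18401}{105} \approx -175.25$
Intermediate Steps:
$X = \frac{118}{5}$ ($X = \frac{6}{5} - - \frac{112}{5} = \frac{6}{5} + \frac{112}{5} = \frac{118}{5} \approx 23.6$)
$x{\left(o,B \right)} = \frac{3 \left(B + o\right)}{-11 + B}$ ($x{\left(o,B \right)} = 3 \frac{o + B}{B - 11} = 3 \frac{B + o}{-11 + B} = \frac{3 \left(B + o\right)}{-11 + B}$)
$\left(x{\left(-1,-3 \right)} + \left(\frac{X}{2} + \frac{120}{-63}\right)\right) - 186 = \left(\frac{3 \left(-3 - 1\right)}{-11 - 3} + \left(\frac{118}{5 \cdot 2} + \frac{120}{-63}\right)\right) - 186 = \left(3 \frac{1}{-14} \left(-4\right) + \left(\frac{118}{5} \cdot \frac{1}{2} + 120 \left(- \frac{1}{63}\right)\right)\right) - 186 = \left(3 \left(- \frac{1}{14}\right) \left(-4\right) + \left(\frac{59}{5} - \frac{40}{21}\right)\right) - 186 = \left(\frac{6}{7} + \frac{1039}{105}\right) - 186 = \frac{1129}{105} - 186 = - \frac{18401}{105}$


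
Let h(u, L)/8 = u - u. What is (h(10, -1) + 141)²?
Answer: 19881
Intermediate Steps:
h(u, L) = 0 (h(u, L) = 8*(u - u) = 8*0 = 0)
(h(10, -1) + 141)² = (0 + 141)² = 141² = 19881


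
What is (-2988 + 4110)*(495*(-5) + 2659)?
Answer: 206448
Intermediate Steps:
(-2988 + 4110)*(495*(-5) + 2659) = 1122*(-2475 + 2659) = 1122*184 = 206448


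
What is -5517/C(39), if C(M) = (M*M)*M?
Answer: -613/6591 ≈ -0.093006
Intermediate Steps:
C(M) = M³ (C(M) = M²*M = M³)
-5517/C(39) = -5517/(39³) = -5517/59319 = -5517*1/59319 = -613/6591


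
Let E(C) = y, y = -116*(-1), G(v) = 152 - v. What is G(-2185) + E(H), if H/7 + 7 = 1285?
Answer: 2453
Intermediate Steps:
H = 8946 (H = -49 + 7*1285 = -49 + 8995 = 8946)
y = 116
E(C) = 116
G(-2185) + E(H) = (152 - 1*(-2185)) + 116 = (152 + 2185) + 116 = 2337 + 116 = 2453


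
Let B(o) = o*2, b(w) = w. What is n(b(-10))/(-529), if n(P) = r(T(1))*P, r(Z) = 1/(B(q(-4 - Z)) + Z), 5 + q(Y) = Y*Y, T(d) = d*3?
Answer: 10/48139 ≈ 0.00020773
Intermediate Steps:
T(d) = 3*d
q(Y) = -5 + Y² (q(Y) = -5 + Y*Y = -5 + Y²)
B(o) = 2*o
r(Z) = 1/(-10 + Z + 2*(-4 - Z)²) (r(Z) = 1/(2*(-5 + (-4 - Z)²) + Z) = 1/((-10 + 2*(-4 - Z)²) + Z) = 1/(-10 + Z + 2*(-4 - Z)²))
n(P) = P/91 (n(P) = P/(-10 + 3*1 + 2*(4 + 3*1)²) = P/(-10 + 3 + 2*(4 + 3)²) = P/(-10 + 3 + 2*7²) = P/(-10 + 3 + 2*49) = P/(-10 + 3 + 98) = P/91)
n(b(-10))/(-529) = ((1/91)*(-10))/(-529) = -10/91*(-1/529) = 10/48139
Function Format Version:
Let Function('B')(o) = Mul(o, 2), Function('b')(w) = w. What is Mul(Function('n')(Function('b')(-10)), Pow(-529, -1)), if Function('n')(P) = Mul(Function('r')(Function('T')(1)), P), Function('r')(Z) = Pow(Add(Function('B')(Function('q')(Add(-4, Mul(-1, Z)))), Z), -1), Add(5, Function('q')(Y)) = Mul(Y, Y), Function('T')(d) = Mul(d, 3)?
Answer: Rational(10, 48139) ≈ 0.00020773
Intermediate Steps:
Function('T')(d) = Mul(3, d)
Function('q')(Y) = Add(-5, Pow(Y, 2)) (Function('q')(Y) = Add(-5, Mul(Y, Y)) = Add(-5, Pow(Y, 2)))
Function('B')(o) = Mul(2, o)
Function('r')(Z) = Pow(Add(-10, Z, Mul(2, Pow(Add(-4, Mul(-1, Z)), 2))), -1) (Function('r')(Z) = Pow(Add(Mul(2, Add(-5, Pow(Add(-4, Mul(-1, Z)), 2))), Z), -1) = Pow(Add(Add(-10, Mul(2, Pow(Add(-4, Mul(-1, Z)), 2))), Z), -1) = Pow(Add(-10, Z, Mul(2, Pow(Add(-4, Mul(-1, Z)), 2))), -1))
Function('n')(P) = Mul(Rational(1, 91), P) (Function('n')(P) = Mul(Pow(Add(-10, Mul(3, 1), Mul(2, Pow(Add(4, Mul(3, 1)), 2))), -1), P) = Mul(Pow(Add(-10, 3, Mul(2, Pow(Add(4, 3), 2))), -1), P) = Mul(Pow(Add(-10, 3, Mul(2, Pow(7, 2))), -1), P) = Mul(Pow(Add(-10, 3, Mul(2, 49)), -1), P) = Mul(Pow(Add(-10, 3, 98), -1), P) = Mul(Pow(91, -1), P) = Mul(Rational(1, 91), P))
Mul(Function('n')(Function('b')(-10)), Pow(-529, -1)) = Mul(Mul(Rational(1, 91), -10), Pow(-529, -1)) = Mul(Rational(-10, 91), Rational(-1, 529)) = Rational(10, 48139)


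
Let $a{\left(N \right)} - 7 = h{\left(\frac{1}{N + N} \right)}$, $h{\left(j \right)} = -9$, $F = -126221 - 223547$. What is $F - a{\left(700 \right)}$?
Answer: $-349766$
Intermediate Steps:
$F = -349768$
$a{\left(N \right)} = -2$ ($a{\left(N \right)} = 7 - 9 = -2$)
$F - a{\left(700 \right)} = -349768 - -2 = -349768 + 2 = -349766$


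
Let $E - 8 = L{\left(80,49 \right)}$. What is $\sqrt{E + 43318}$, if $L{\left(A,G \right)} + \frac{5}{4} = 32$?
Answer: $\frac{\sqrt{173427}}{2} \approx 208.22$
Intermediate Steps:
$L{\left(A,G \right)} = \frac{123}{4}$ ($L{\left(A,G \right)} = - \frac{5}{4} + 32 = \frac{123}{4}$)
$E = \frac{155}{4}$ ($E = 8 + \frac{123}{4} = \frac{155}{4} \approx 38.75$)
$\sqrt{E + 43318} = \sqrt{\frac{155}{4} + 43318} = \sqrt{\frac{173427}{4}} = \frac{\sqrt{173427}}{2}$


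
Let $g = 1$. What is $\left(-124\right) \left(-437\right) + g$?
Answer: $54189$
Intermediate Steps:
$\left(-124\right) \left(-437\right) + g = \left(-124\right) \left(-437\right) + 1 = 54188 + 1 = 54189$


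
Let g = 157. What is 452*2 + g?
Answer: 1061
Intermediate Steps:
452*2 + g = 452*2 + 157 = 904 + 157 = 1061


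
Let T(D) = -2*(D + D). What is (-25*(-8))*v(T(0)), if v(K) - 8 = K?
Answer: 1600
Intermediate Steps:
T(D) = -4*D
v(K) = 8 + K
(-25*(-8))*v(T(0)) = (-25*(-8))*(8 - 4*0) = 200*(8 + 0) = 200*8 = 1600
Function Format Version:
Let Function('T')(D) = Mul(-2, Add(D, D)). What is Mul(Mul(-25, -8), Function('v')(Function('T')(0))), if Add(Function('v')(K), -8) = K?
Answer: 1600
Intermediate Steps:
Function('T')(D) = Mul(-4, D) (Function('T')(D) = Mul(-2, Mul(2, D)) = Mul(-4, D))
Function('v')(K) = Add(8, K)
Mul(Mul(-25, -8), Function('v')(Function('T')(0))) = Mul(Mul(-25, -8), Add(8, Mul(-4, 0))) = Mul(200, Add(8, 0)) = Mul(200, 8) = 1600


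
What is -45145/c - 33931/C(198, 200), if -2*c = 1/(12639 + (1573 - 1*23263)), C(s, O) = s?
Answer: -161808562351/198 ≈ -8.1721e+8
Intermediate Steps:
c = 1/18102 (c = -1/(2*(12639 + (1573 - 1*23263))) = -1/(2*(12639 + (1573 - 23263))) = -1/(2*(12639 - 21690)) = -½/(-9051) = -½*(-1/9051) = 1/18102 ≈ 5.5243e-5)
-45145/c - 33931/C(198, 200) = -45145/1/18102 - 33931/198 = -45145*18102 - 33931*1/198 = -817214790 - 33931/198 = -161808562351/198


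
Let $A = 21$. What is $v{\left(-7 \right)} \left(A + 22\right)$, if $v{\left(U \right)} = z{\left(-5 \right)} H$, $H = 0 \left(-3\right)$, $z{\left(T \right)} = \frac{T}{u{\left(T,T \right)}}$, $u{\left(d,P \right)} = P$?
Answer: $0$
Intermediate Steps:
$z{\left(T \right)} = 1$ ($z{\left(T \right)} = \frac{T}{T} = 1$)
$H = 0$
$v{\left(U \right)} = 0$ ($v{\left(U \right)} = 1 \cdot 0 = 0$)
$v{\left(-7 \right)} \left(A + 22\right) = 0 \left(21 + 22\right) = 0 \cdot 43 = 0$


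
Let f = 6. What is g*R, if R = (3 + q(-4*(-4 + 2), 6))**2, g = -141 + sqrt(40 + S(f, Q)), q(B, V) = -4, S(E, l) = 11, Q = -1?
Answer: -141 + sqrt(51) ≈ -133.86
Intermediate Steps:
g = -141 + sqrt(51) (g = -141 + sqrt(40 + 11) = -141 + sqrt(51) ≈ -133.86)
R = 1 (R = (3 - 4)**2 = (-1)**2 = 1)
g*R = (-141 + sqrt(51))*1 = -141 + sqrt(51)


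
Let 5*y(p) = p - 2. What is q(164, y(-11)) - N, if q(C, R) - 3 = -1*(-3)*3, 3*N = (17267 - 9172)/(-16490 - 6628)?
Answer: 840343/69354 ≈ 12.117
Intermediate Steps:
N = -8095/69354 (N = ((17267 - 9172)/(-16490 - 6628))/3 = (8095/(-23118))/3 = (8095*(-1/23118))/3 = (1/3)*(-8095/23118) = -8095/69354 ≈ -0.11672)
y(p) = -2/5 + p/5 (y(p) = (p - 2)/5 = (-2 + p)/5 = -2/5 + p/5)
q(C, R) = 12 (q(C, R) = 3 - 1*(-3)*3 = 3 + 3*3 = 3 + 9 = 12)
q(164, y(-11)) - N = 12 - 1*(-8095/69354) = 12 + 8095/69354 = 840343/69354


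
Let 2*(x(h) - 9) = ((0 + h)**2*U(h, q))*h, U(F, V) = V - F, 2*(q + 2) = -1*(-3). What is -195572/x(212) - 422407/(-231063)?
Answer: 427674656836573/233919768427233 ≈ 1.8283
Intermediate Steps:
q = -1/2 (q = -2 + (-1*(-3))/2 = -2 + (1/2)*3 = -2 + 3/2 = -1/2 ≈ -0.50000)
x(h) = 9 + h**3*(-1/2 - h)/2 (x(h) = 9 + (((0 + h)**2*(-1/2 - h))*h)/2 = 9 + ((h**2*(-1/2 - h))*h)/2 = 9 + (h**3*(-1/2 - h))/2 = 9 + h**3*(-1/2 - h)/2)
-195572/x(212) - 422407/(-231063) = -195572/(9 - 1/2*212**4 - 1/4*212**3) - 422407/(-231063) = -195572/(9 - 1/2*2019963136 - 1/4*9528128) - 422407*(-1/231063) = -195572/(9 - 1009981568 - 2382032) + 422407/231063 = -195572/(-1012363591) + 422407/231063 = -195572*(-1/1012363591) + 422407/231063 = 195572/1012363591 + 422407/231063 = 427674656836573/233919768427233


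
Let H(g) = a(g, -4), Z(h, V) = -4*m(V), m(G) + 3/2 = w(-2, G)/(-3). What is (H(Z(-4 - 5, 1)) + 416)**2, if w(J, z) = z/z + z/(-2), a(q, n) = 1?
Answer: 173889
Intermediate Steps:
w(J, z) = 1 - z/2 (w(J, z) = 1 + z*(-1/2) = 1 - z/2)
m(G) = -11/6 + G/6 (m(G) = -3/2 + (1 - G/2)/(-3) = -3/2 + (1 - G/2)*(-1/3) = -3/2 + (-1/3 + G/6) = -11/6 + G/6)
Z(h, V) = 22/3 - 2*V/3 (Z(h, V) = -4*(-11/6 + V/6) = 22/3 - 2*V/3)
H(g) = 1
(H(Z(-4 - 5, 1)) + 416)**2 = (1 + 416)**2 = 417**2 = 173889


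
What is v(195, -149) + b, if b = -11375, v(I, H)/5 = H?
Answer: -12120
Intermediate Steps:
v(I, H) = 5*H
v(195, -149) + b = 5*(-149) - 11375 = -745 - 11375 = -12120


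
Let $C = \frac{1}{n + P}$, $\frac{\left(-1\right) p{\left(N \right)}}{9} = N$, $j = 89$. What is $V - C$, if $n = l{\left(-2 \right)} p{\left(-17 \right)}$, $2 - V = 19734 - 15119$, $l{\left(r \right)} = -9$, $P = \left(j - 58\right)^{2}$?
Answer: $- \frac{1919007}{416} \approx -4613.0$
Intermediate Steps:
$P = 961$ ($P = \left(89 - 58\right)^{2} = 31^{2} = 961$)
$V = -4613$ ($V = 2 - \left(19734 - 15119\right) = 2 - 4615 = -4613$)
$p{\left(N \right)} = - 9 N$
$n = -1377$ ($n = - 9 \left(\left(-9\right) \left(-17\right)\right) = \left(-9\right) 153 = -1377$)
$C = - \frac{1}{416}$ ($C = \frac{1}{-1377 + 961} = \frac{1}{-416} = - \frac{1}{416} \approx -0.0024038$)
$V - C = -4613 - - \frac{1}{416} = -4613 + \frac{1}{416} = - \frac{1919007}{416}$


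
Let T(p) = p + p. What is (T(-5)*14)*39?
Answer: -5460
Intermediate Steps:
T(p) = 2*p
(T(-5)*14)*39 = ((2*(-5))*14)*39 = -10*14*39 = -140*39 = -5460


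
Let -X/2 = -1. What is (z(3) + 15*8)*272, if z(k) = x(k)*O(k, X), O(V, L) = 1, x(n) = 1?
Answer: 32912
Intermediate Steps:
X = 2 (X = -2*(-1) = 2)
z(k) = 1 (z(k) = 1*1 = 1)
(z(3) + 15*8)*272 = (1 + 15*8)*272 = (1 + 120)*272 = 121*272 = 32912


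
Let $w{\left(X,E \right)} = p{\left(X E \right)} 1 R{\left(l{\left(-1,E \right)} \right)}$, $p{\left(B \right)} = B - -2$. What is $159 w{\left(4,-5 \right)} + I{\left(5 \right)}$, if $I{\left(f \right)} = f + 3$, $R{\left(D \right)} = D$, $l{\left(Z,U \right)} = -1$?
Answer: $2870$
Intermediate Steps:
$I{\left(f \right)} = 3 + f$
$p{\left(B \right)} = 2 + B$ ($p{\left(B \right)} = B + 2 = 2 + B$)
$w{\left(X,E \right)} = -2 - E X$ ($w{\left(X,E \right)} = \left(2 + X E\right) 1 \left(-1\right) = \left(2 + E X\right) 1 \left(-1\right) = \left(2 + E X\right) \left(-1\right) = -2 - E X$)
$159 w{\left(4,-5 \right)} + I{\left(5 \right)} = 159 \left(-2 - \left(-5\right) 4\right) + \left(3 + 5\right) = 159 \left(-2 + 20\right) + 8 = 159 \cdot 18 + 8 = 2862 + 8 = 2870$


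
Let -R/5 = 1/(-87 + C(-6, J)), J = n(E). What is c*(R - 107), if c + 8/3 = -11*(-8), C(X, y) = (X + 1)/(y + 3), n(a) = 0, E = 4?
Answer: -3641216/399 ≈ -9125.9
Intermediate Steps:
J = 0
C(X, y) = (1 + X)/(3 + y)
c = 256/3 (c = -8/3 - 11*(-8) = -8/3 + 88 = 256/3 ≈ 85.333)
R = 15/266 (R = -5/(-87 + (1 - 6)/(3 + 0)) = -5/(-87 - 5/3) = -5/(-266/3) = -5*(-3/266) = 15/266 ≈ 0.056391)
c*(R - 107) = 256*(15/266 - 107)/3 = (256/3)*(-28447/266) = -3641216/399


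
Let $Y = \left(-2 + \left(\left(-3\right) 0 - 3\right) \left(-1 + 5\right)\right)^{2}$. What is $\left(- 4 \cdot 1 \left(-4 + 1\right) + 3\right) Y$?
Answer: $2940$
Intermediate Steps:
$Y = 196$ ($Y = \left(-2 + \left(0 - 3\right) 4\right)^{2} = \left(-2 - 12\right)^{2} = \left(-14\right)^{2} = 196$)
$\left(- 4 \cdot 1 \left(-4 + 1\right) + 3\right) Y = \left(- 4 \cdot 1 \left(-4 + 1\right) + 3\right) 196 = \left(- 4 \cdot 1 \left(-3\right) + 3\right) 196 = \left(\left(-4\right) \left(-3\right) + 3\right) 196 = \left(12 + 3\right) 196 = 15 \cdot 196 = 2940$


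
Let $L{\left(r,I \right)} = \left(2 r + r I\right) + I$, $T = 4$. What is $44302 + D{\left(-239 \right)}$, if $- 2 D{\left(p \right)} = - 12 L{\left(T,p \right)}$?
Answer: $37180$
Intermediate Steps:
$L{\left(r,I \right)} = I + 2 r + I r$ ($L{\left(r,I \right)} = \left(2 r + I r\right) + I = I + 2 r + I r$)
$D{\left(p \right)} = 48 + 30 p$ ($D{\left(p \right)} = - \frac{\left(-12\right) \left(p + 2 \cdot 4 + p 4\right)}{2} = - \frac{\left(-12\right) \left(p + 8 + 4 p\right)}{2} = - \frac{\left(-12\right) \left(8 + 5 p\right)}{2} = - \frac{-96 - 60 p}{2} = 48 + 30 p$)
$44302 + D{\left(-239 \right)} = 44302 + \left(48 + 30 \left(-239\right)\right) = 44302 + \left(48 - 7170\right) = 44302 - 7122 = 37180$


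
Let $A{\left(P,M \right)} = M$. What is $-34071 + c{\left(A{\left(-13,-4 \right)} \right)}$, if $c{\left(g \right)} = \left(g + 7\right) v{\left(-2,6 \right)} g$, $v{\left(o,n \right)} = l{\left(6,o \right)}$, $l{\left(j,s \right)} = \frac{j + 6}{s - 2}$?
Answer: $-34035$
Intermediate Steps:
$l{\left(j,s \right)} = \frac{6 + j}{-2 + s}$
$v{\left(o,n \right)} = \frac{12}{-2 + o}$ ($v{\left(o,n \right)} = \frac{6 + 6}{-2 + o} = \frac{1}{-2 + o} 12 = \frac{12}{-2 + o}$)
$c{\left(g \right)} = g \left(-21 - 3 g\right)$ ($c{\left(g \right)} = \left(g + 7\right) \frac{12}{-2 - 2} g = \left(7 + g\right) \frac{12}{-4} g = \left(7 + g\right) 12 \left(- \frac{1}{4}\right) g = \left(7 + g\right) \left(-3\right) g = \left(-21 - 3 g\right) g = g \left(-21 - 3 g\right)$)
$-34071 + c{\left(A{\left(-13,-4 \right)} \right)} = -34071 - - 12 \left(7 - 4\right) = -34071 - \left(-12\right) 3 = -34071 + 36 = -34035$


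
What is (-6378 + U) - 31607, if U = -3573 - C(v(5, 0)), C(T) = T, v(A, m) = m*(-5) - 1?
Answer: -41557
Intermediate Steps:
v(A, m) = -1 - 5*m (v(A, m) = -5*m - 1 = -1 - 5*m)
U = -3572 (U = -3573 - (-1 - 5*0) = -3573 - (-1 + 0) = -3573 - 1*(-1) = -3573 + 1 = -3572)
(-6378 + U) - 31607 = (-6378 - 3572) - 31607 = -9950 - 31607 = -41557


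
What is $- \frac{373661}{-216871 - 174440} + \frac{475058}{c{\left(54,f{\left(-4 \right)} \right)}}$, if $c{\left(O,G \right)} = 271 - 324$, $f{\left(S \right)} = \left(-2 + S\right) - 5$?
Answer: $- \frac{185875617005}{20739483} \approx -8962.4$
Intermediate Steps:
$f{\left(S \right)} = -7 + S$
$c{\left(O,G \right)} = -53$ ($c{\left(O,G \right)} = 271 - 324 = -53$)
$- \frac{373661}{-216871 - 174440} + \frac{475058}{c{\left(54,f{\left(-4 \right)} \right)}} = - \frac{373661}{-216871 - 174440} + \frac{475058}{-53} = - \frac{373661}{-216871 - 174440} + 475058 \left(- \frac{1}{53}\right) = - \frac{373661}{-391311} - \frac{475058}{53} = \left(-373661\right) \left(- \frac{1}{391311}\right) - \frac{475058}{53} = \frac{373661}{391311} - \frac{475058}{53} = - \frac{185875617005}{20739483}$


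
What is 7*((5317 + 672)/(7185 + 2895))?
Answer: 5989/1440 ≈ 4.1590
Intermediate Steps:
7*((5317 + 672)/(7185 + 2895)) = 7*(5989/10080) = 5989/1440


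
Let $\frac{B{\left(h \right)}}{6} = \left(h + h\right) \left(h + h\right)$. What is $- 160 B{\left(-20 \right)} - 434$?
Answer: $-1536434$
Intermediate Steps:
$B{\left(h \right)} = 24 h^{2}$ ($B{\left(h \right)} = 6 \left(h + h\right) \left(h + h\right) = 6 \cdot 2 h 2 h = 6 \cdot 4 h^{2} = 24 h^{2}$)
$- 160 B{\left(-20 \right)} - 434 = - 160 \cdot 24 \left(-20\right)^{2} - 434 = - 160 \cdot 24 \cdot 400 - 434 = \left(-160\right) 9600 - 434 = -1536000 - 434 = -1536434$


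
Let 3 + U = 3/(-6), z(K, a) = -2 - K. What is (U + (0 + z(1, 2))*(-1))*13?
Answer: -13/2 ≈ -6.5000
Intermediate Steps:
U = -7/2 (U = -3 + 3/(-6) = -3 + 3*(-⅙) = -3 - ½ = -7/2 ≈ -3.5000)
(U + (0 + z(1, 2))*(-1))*13 = (-7/2 + (0 + (-2 - 1*1))*(-1))*13 = (-7/2 + (0 + (-2 - 1))*(-1))*13 = (-7/2 + (0 - 3)*(-1))*13 = (-7/2 - 3*(-1))*13 = (-7/2 + 3)*13 = -½*13 = -13/2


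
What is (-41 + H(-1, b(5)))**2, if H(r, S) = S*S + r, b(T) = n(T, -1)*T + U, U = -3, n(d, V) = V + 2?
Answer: 1444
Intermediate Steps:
n(d, V) = 2 + V
b(T) = -3 + T (b(T) = (2 - 1)*T - 3 = 1*T - 3 = T - 3 = -3 + T)
H(r, S) = r + S**2 (H(r, S) = S**2 + r = r + S**2)
(-41 + H(-1, b(5)))**2 = (-41 + (-1 + (-3 + 5)**2))**2 = (-41 + (-1 + 2**2))**2 = (-41 + (-1 + 4))**2 = (-41 + 3)**2 = (-38)**2 = 1444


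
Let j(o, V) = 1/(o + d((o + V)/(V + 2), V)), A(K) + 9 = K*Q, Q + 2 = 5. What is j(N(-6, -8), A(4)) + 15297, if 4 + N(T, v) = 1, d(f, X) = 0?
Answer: 45890/3 ≈ 15297.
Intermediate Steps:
Q = 3 (Q = -2 + 5 = 3)
N(T, v) = -3 (N(T, v) = -4 + 1 = -3)
A(K) = -9 + 3*K (A(K) = -9 + K*3 = -9 + 3*K)
j(o, V) = 1/o (j(o, V) = 1/(o + 0) = 1/o)
j(N(-6, -8), A(4)) + 15297 = 1/(-3) + 15297 = -⅓ + 15297 = 45890/3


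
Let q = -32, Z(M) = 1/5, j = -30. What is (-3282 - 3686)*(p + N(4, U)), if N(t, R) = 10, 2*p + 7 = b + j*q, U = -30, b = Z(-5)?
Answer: -16953144/5 ≈ -3.3906e+6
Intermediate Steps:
Z(M) = ⅕ (Z(M) = 1*(⅕) = ⅕)
b = ⅕ ≈ 0.20000
p = 2383/5 (p = -7/2 + (⅕ - 30*(-32))/2 = -7/2 + (⅕ + 960)/2 = -7/2 + (½)*(4801/5) = -7/2 + 4801/10 = 2383/5 ≈ 476.60)
(-3282 - 3686)*(p + N(4, U)) = (-3282 - 3686)*(2383/5 + 10) = -6968*2433/5 = -16953144/5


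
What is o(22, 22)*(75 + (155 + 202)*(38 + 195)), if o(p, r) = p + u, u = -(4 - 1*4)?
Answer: 1831632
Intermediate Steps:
u = 0 (u = -(4 - 4) = -1*0 = 0)
o(p, r) = p (o(p, r) = p + 0 = p)
o(22, 22)*(75 + (155 + 202)*(38 + 195)) = 22*(75 + (155 + 202)*(38 + 195)) = 22*(75 + 357*233) = 22*(75 + 83181) = 22*83256 = 1831632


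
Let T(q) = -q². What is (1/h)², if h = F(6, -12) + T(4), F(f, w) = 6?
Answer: 1/100 ≈ 0.010000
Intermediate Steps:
h = -10 (h = 6 - 1*4² = 6 - 1*16 = 6 - 16 = -10)
(1/h)² = (1/(-10))² = (-⅒)² = 1/100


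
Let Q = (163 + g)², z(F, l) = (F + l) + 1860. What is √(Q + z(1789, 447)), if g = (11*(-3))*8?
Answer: 29*√17 ≈ 119.57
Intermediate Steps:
g = -264 (g = -33*8 = -264)
z(F, l) = 1860 + F + l
Q = 10201 (Q = (163 - 264)² = (-101)² = 10201)
√(Q + z(1789, 447)) = √(10201 + (1860 + 1789 + 447)) = √(10201 + 4096) = √14297 = 29*√17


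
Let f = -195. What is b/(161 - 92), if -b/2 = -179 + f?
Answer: 748/69 ≈ 10.841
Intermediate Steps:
b = 748 (b = -2*(-179 - 195) = -2*(-374) = 748)
b/(161 - 92) = 748/(161 - 92) = 748/69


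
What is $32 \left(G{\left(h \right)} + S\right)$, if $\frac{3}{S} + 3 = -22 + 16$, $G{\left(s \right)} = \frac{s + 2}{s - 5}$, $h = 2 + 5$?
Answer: $\frac{400}{3} \approx 133.33$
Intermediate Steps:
$h = 7$
$G{\left(s \right)} = \frac{2 + s}{-5 + s}$
$S = - \frac{1}{3}$ ($S = \frac{3}{-3 + \left(-22 + 16\right)} = \frac{3}{-3 - 6} = \frac{3}{-9} = 3 \left(- \frac{1}{9}\right) = - \frac{1}{3} \approx -0.33333$)
$32 \left(G{\left(h \right)} + S\right) = 32 \left(\frac{2 + 7}{-5 + 7} - \frac{1}{3}\right) = 32 \left(\frac{1}{2} \cdot 9 - \frac{1}{3}\right) = 32 \left(\frac{9}{2} - \frac{1}{3}\right) = 32 \cdot \frac{25}{6} = \frac{400}{3}$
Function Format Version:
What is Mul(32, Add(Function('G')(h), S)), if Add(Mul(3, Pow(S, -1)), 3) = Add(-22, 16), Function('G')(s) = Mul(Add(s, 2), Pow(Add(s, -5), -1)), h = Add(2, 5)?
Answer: Rational(400, 3) ≈ 133.33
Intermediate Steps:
h = 7
Function('G')(s) = Mul(Pow(Add(-5, s), -1), Add(2, s)) (Function('G')(s) = Mul(Add(2, s), Pow(Add(-5, s), -1)) = Mul(Pow(Add(-5, s), -1), Add(2, s)))
S = Rational(-1, 3) (S = Mul(3, Pow(Add(-3, Add(-22, 16)), -1)) = Mul(3, Pow(Add(-3, -6), -1)) = Mul(3, Pow(-9, -1)) = Mul(3, Rational(-1, 9)) = Rational(-1, 3) ≈ -0.33333)
Mul(32, Add(Function('G')(h), S)) = Mul(32, Add(Mul(Pow(Add(-5, 7), -1), Add(2, 7)), Rational(-1, 3))) = Mul(32, Add(Mul(Pow(2, -1), 9), Rational(-1, 3))) = Mul(32, Add(Mul(Rational(1, 2), 9), Rational(-1, 3))) = Mul(32, Add(Rational(9, 2), Rational(-1, 3))) = Mul(32, Rational(25, 6)) = Rational(400, 3)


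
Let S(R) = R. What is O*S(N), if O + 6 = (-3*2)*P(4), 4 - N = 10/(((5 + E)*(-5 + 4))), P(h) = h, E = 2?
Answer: -1140/7 ≈ -162.86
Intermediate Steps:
N = 38/7 (N = 4 - 10/((5 + 2)*(-5 + 4)) = 4 - 10/(7*(-1)) = 4 - 10/(-7) = 4 - 10*(-1)/7 = 4 - 1*(-10/7) = 4 + 10/7 = 38/7 ≈ 5.4286)
O = -30 (O = -6 - 3*2*4 = -6 - 6*4 = -6 - 24 = -30)
O*S(N) = -30*38/7 = -1140/7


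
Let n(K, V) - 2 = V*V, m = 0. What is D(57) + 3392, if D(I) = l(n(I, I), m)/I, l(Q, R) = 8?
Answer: 193352/57 ≈ 3392.1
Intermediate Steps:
n(K, V) = 2 + V**2 (n(K, V) = 2 + V*V = 2 + V**2)
D(I) = 8/I
D(57) + 3392 = 8/57 + 3392 = 193352/57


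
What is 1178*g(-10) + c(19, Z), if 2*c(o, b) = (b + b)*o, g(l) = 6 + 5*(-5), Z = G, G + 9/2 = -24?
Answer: -45847/2 ≈ -22924.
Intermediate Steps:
G = -57/2 (G = -9/2 - 24 = -57/2 ≈ -28.500)
Z = -57/2 ≈ -28.500
g(l) = -19 (g(l) = 6 - 25 = -19)
c(o, b) = b*o (c(o, b) = ((b + b)*o)/2 = ((2*b)*o)/2 = (2*b*o)/2 = b*o)
1178*g(-10) + c(19, Z) = 1178*(-19) - 57/2*19 = -22382 - 1083/2 = -45847/2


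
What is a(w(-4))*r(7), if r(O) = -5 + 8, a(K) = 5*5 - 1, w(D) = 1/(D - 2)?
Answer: 72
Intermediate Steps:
w(D) = 1/(-2 + D)
a(K) = 24 (a(K) = 25 - 1 = 24)
r(O) = 3
a(w(-4))*r(7) = 24*3 = 72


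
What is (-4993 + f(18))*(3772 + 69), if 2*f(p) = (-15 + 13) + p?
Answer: -19147385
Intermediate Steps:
f(p) = -1 + p/2 (f(p) = ((-15 + 13) + p)/2 = (-2 + p)/2 = -1 + p/2)
(-4993 + f(18))*(3772 + 69) = (-4993 + (-1 + (½)*18))*(3772 + 69) = (-4993 + (-1 + 9))*3841 = (-4993 + 8)*3841 = -4985*3841 = -19147385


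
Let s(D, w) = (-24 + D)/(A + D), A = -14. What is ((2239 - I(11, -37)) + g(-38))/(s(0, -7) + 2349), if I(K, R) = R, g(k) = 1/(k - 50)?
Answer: 1402009/1448040 ≈ 0.96821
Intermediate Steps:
g(k) = 1/(-50 + k)
s(D, w) = (-24 + D)/(-14 + D)
((2239 - I(11, -37)) + g(-38))/(s(0, -7) + 2349) = ((2239 - 1*(-37)) + 1/(-50 - 38))/((-24 + 0)/(-14 + 0) + 2349) = ((2239 + 37) + 1/(-88))/(-24/(-14) + 2349) = (2276 - 1/88)/(-1/14*(-24) + 2349) = 200287/(88*(12/7 + 2349)) = 200287/(88*(16455/7)) = (200287/88)*(7/16455) = 1402009/1448040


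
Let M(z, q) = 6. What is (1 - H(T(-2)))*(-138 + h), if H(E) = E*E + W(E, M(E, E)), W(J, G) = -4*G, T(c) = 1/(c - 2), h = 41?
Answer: -38703/16 ≈ -2418.9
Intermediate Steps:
T(c) = 1/(-2 + c)
H(E) = -24 + E² (H(E) = E*E - 4*6 = E² - 24 = -24 + E²)
(1 - H(T(-2)))*(-138 + h) = (1 - (-24 + (1/(-2 - 2))²))*(-138 + 41) = (1 - (-24 + (1/(-4))²))*(-97) = (1 - (-24 + (-¼)²))*(-97) = (1 - (-24 + 1/16))*(-97) = (1 - 1*(-383/16))*(-97) = (1 + 383/16)*(-97) = (399/16)*(-97) = -38703/16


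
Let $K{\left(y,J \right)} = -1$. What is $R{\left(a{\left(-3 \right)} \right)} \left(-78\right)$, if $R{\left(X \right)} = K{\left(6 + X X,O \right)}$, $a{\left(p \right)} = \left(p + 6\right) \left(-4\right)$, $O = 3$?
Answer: $78$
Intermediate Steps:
$a{\left(p \right)} = -24 - 4 p$ ($a{\left(p \right)} = \left(6 + p\right) \left(-4\right) = -24 - 4 p$)
$R{\left(X \right)} = -1$
$R{\left(a{\left(-3 \right)} \right)} \left(-78\right) = \left(-1\right) \left(-78\right) = 78$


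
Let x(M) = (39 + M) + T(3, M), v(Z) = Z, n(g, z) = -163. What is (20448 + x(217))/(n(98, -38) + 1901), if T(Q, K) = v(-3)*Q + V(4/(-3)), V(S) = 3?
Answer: 131/11 ≈ 11.909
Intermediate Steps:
T(Q, K) = 3 - 3*Q (T(Q, K) = -3*Q + 3 = 3 - 3*Q)
x(M) = 33 + M (x(M) = (39 + M) + (3 - 3*3) = (39 + M) + (3 - 9) = (39 + M) - 6 = 33 + M)
(20448 + x(217))/(n(98, -38) + 1901) = (20448 + (33 + 217))/(-163 + 1901) = (20448 + 250)/1738 = 20698*(1/1738) = 131/11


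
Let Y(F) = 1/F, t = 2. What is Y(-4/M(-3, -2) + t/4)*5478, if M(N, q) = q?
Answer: 10956/5 ≈ 2191.2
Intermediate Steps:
Y(-4/M(-3, -2) + t/4)*5478 = 5478/(-4/(-2) + 2/4) = 5478/(-4*(-1/2) + 2*(1/4)) = 5478/(2 + 1/2) = 5478/(5/2) = (2/5)*5478 = 10956/5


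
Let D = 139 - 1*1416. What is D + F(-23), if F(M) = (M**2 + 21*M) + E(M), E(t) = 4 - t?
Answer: -1204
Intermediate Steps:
F(M) = 4 + M**2 + 20*M (F(M) = (M**2 + 21*M) + (4 - M) = 4 + M**2 + 20*M)
D = -1277 (D = 139 - 1416 = -1277)
D + F(-23) = -1277 + (4 + (-23)**2 + 20*(-23)) = -1277 + (4 + 529 - 460) = -1277 + 73 = -1204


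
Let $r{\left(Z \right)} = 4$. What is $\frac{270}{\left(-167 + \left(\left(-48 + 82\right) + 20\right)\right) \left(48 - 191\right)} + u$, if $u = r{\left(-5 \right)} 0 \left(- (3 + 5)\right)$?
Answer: $\frac{270}{16159} \approx 0.016709$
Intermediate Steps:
$u = 0$ ($u = 4 \cdot 0 \left(- (3 + 5)\right) = 0 \left(\left(-1\right) 8\right) = 0 \left(-8\right) = 0$)
$\frac{270}{\left(-167 + \left(\left(-48 + 82\right) + 20\right)\right) \left(48 - 191\right)} + u = \frac{270}{\left(-167 + \left(\left(-48 + 82\right) + 20\right)\right) \left(48 - 191\right)} + 0 = \frac{270}{\left(-167 + \left(34 + 20\right)\right) \left(-143\right)} + 0 = \frac{270}{\left(-167 + 54\right) \left(-143\right)} + 0 = \frac{270}{\left(-113\right) \left(-143\right)} + 0 = \frac{270}{16159} + 0 = \frac{270}{16159}$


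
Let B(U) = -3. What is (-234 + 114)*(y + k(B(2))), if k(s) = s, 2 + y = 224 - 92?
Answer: -15240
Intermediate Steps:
y = 130 (y = -2 + (224 - 92) = -2 + 132 = 130)
(-234 + 114)*(y + k(B(2))) = (-234 + 114)*(130 - 3) = -120*127 = -15240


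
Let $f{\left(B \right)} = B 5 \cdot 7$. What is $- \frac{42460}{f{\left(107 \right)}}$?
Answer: $- \frac{8492}{749} \approx -11.338$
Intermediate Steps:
$f{\left(B \right)} = 35 B$ ($f{\left(B \right)} = 5 B 7 = 35 B$)
$- \frac{42460}{f{\left(107 \right)}} = - \frac{42460}{35 \cdot 107} = - \frac{42460}{3745} = \left(-42460\right) \frac{1}{3745} = - \frac{8492}{749}$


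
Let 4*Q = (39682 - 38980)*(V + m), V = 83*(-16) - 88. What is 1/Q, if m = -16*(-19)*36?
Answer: 1/1672164 ≈ 5.9803e-7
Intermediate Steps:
m = 10944 (m = 304*36 = 10944)
V = -1416 (V = -1328 - 88 = -1416)
Q = 1672164 (Q = ((39682 - 38980)*(-1416 + 10944))/4 = (702*9528)/4 = (¼)*6688656 = 1672164)
1/Q = 1/1672164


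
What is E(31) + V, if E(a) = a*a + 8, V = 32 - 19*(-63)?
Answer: 2198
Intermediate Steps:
V = 1229 (V = 32 + 1197 = 1229)
E(a) = 8 + a**2 (E(a) = a**2 + 8 = 8 + a**2)
E(31) + V = (8 + 31**2) + 1229 = (8 + 961) + 1229 = 969 + 1229 = 2198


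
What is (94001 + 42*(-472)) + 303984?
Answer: 378161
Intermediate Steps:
(94001 + 42*(-472)) + 303984 = (94001 - 19824) + 303984 = 74177 + 303984 = 378161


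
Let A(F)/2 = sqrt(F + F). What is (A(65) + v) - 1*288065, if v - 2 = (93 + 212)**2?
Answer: -195038 + 2*sqrt(130) ≈ -1.9502e+5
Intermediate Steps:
v = 93027 (v = 2 + (93 + 212)**2 = 2 + 305**2 = 2 + 93025 = 93027)
A(F) = 2*sqrt(2)*sqrt(F) (A(F) = 2*sqrt(F + F) = 2*sqrt(2*F) = 2*(sqrt(2)*sqrt(F)) = 2*sqrt(2)*sqrt(F))
(A(65) + v) - 1*288065 = (2*sqrt(2)*sqrt(65) + 93027) - 1*288065 = (2*sqrt(130) + 93027) - 288065 = (93027 + 2*sqrt(130)) - 288065 = -195038 + 2*sqrt(130)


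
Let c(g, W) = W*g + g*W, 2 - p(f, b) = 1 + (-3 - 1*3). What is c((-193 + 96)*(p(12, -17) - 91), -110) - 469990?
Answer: -2262550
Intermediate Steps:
p(f, b) = 7 (p(f, b) = 2 - (1 + (-3 - 1*3)) = 2 - (1 + (-3 - 3)) = 2 - (1 - 6) = 2 - 1*(-5) = 2 + 5 = 7)
c(g, W) = 2*W*g (c(g, W) = W*g + W*g = 2*W*g)
c((-193 + 96)*(p(12, -17) - 91), -110) - 469990 = 2*(-110)*((-193 + 96)*(7 - 91)) - 469990 = 2*(-110)*(-97*(-84)) - 469990 = 2*(-110)*8148 - 469990 = -1792560 - 469990 = -2262550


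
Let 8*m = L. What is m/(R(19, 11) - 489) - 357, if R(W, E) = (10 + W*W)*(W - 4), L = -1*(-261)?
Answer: -1610755/4512 ≈ -356.99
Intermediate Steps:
L = 261
m = 261/8 (m = (⅛)*261 = 261/8 ≈ 32.625)
R(W, E) = (-4 + W)*(10 + W²) (R(W, E) = (10 + W²)*(-4 + W) = (-4 + W)*(10 + W²))
m/(R(19, 11) - 489) - 357 = 261/(8*((-40 + 19³ - 4*19² + 10*19) - 489)) - 357 = 261/(8*((-40 + 6859 - 4*361 + 190) - 489)) - 357 = 261/(8*((-40 + 6859 - 1444 + 190) - 489)) - 357 = 261/(8*(5565 - 489)) - 357 = (261/8)/5076 - 357 = (261/8)*(1/5076) - 357 = 29/4512 - 357 = -1610755/4512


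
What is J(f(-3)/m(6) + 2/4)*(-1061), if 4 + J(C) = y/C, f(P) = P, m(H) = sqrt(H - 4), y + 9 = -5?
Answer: 42440/17 - 89124*sqrt(2)/17 ≈ -4917.7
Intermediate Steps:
y = -14 (y = -9 - 5 = -14)
m(H) = sqrt(-4 + H)
J(C) = -4 - 14/C
J(f(-3)/m(6) + 2/4)*(-1061) = (-4 - 14/(-3/sqrt(-4 + 6) + 2/4))*(-1061) = (-4 - 14/(-3*sqrt(2)/2 + 2*(1/4)))*(-1061) = (-4 - 14/(-3*sqrt(2)/2 + 1/2))*(-1061) = (-4 - 14/(1/2 - 3*sqrt(2)/2))*(-1061) = 4244 + 14854/(1/2 - 3*sqrt(2)/2)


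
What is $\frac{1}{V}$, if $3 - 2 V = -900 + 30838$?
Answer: $- \frac{2}{29935} \approx -6.6811 \cdot 10^{-5}$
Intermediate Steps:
$V = - \frac{29935}{2}$ ($V = \frac{3}{2} - \frac{-900 + 30838}{2} = \frac{3}{2} - 14969 = - \frac{29935}{2} \approx -14968.0$)
$\frac{1}{V} = \frac{1}{- \frac{29935}{2}} = - \frac{2}{29935}$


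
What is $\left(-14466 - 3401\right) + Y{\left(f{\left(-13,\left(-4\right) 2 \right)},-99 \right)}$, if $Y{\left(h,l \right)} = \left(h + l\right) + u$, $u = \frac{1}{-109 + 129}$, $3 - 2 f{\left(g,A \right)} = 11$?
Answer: $- \frac{359399}{20} \approx -17970.0$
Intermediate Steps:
$f{\left(g,A \right)} = -4$ ($f{\left(g,A \right)} = \frac{3}{2} - \frac{11}{2} = -4$)
$u = \frac{1}{20} \approx 0.05$
$Y{\left(h,l \right)} = \frac{1}{20} + h + l$ ($Y{\left(h,l \right)} = \left(h + l\right) + \frac{1}{20} = \frac{1}{20} + h + l$)
$\left(-14466 - 3401\right) + Y{\left(f{\left(-13,\left(-4\right) 2 \right)},-99 \right)} = \left(-14466 - 3401\right) - \frac{2059}{20} = -17867 - \frac{2059}{20} = - \frac{359399}{20}$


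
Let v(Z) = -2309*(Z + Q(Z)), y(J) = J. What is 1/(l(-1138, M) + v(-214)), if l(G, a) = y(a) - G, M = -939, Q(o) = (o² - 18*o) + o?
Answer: -1/113648781 ≈ -8.7990e-9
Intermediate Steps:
Q(o) = o² - 17*o
l(G, a) = a - G
v(Z) = -2309*Z - 2309*Z*(-17 + Z) (v(Z) = -2309*(Z + Z*(-17 + Z)) = -2309*Z - 2309*Z*(-17 + Z))
1/(l(-1138, M) + v(-214)) = 1/((-939 - 1*(-1138)) + 2309*(-214)*(16 - 1*(-214))) = 1/((-939 + 1138) + 2309*(-214)*(16 + 214)) = 1/(199 + 2309*(-214)*230) = 1/(199 - 113648980) = 1/(-113648781) = -1/113648781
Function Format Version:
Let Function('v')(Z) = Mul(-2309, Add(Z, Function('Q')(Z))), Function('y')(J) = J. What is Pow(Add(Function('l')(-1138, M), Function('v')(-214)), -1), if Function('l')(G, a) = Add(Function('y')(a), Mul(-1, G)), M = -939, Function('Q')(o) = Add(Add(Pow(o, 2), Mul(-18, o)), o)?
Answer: Rational(-1, 113648781) ≈ -8.7990e-9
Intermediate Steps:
Function('Q')(o) = Add(Pow(o, 2), Mul(-17, o))
Function('l')(G, a) = Add(a, Mul(-1, G))
Function('v')(Z) = Add(Mul(-2309, Z), Mul(-2309, Z, Add(-17, Z))) (Function('v')(Z) = Mul(-2309, Add(Z, Mul(Z, Add(-17, Z)))) = Add(Mul(-2309, Z), Mul(-2309, Z, Add(-17, Z))))
Pow(Add(Function('l')(-1138, M), Function('v')(-214)), -1) = Pow(Add(Add(-939, Mul(-1, -1138)), Mul(2309, -214, Add(16, Mul(-1, -214)))), -1) = Pow(Add(Add(-939, 1138), Mul(2309, -214, Add(16, 214))), -1) = Pow(Add(199, Mul(2309, -214, 230)), -1) = Pow(Add(199, -113648980), -1) = Pow(-113648781, -1) = Rational(-1, 113648781)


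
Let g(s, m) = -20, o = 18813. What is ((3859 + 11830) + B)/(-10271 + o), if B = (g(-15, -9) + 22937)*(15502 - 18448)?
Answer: -67497793/8542 ≈ -7901.9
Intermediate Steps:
B = -67513482 (B = (-20 + 22937)*(15502 - 18448) = 22917*(-2946) = -67513482)
((3859 + 11830) + B)/(-10271 + o) = ((3859 + 11830) - 67513482)/(-10271 + 18813) = (15689 - 67513482)/8542 = -67497793*1/8542 = -67497793/8542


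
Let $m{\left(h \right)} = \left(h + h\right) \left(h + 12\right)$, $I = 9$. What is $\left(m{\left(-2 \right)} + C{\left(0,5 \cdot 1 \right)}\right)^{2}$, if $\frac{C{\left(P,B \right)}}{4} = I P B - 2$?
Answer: $2304$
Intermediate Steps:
$C{\left(P,B \right)} = -8 + 36 B P$ ($C{\left(P,B \right)} = 4 \left(9 P B - 2\right) = 4 \left(9 B P - 2\right) = 4 \left(-2 + 9 B P\right) = -8 + 36 B P$)
$m{\left(h \right)} = 2 h \left(12 + h\right)$
$\left(m{\left(-2 \right)} + C{\left(0,5 \cdot 1 \right)}\right)^{2} = \left(2 \left(-2\right) \left(12 - 2\right) - \left(8 - 36 \cdot 5 \cdot 1 \cdot 0\right)\right)^{2} = \left(2 \left(-2\right) 10 - \left(8 - 0\right)\right)^{2} = \left(-40 + \left(-8 + 0\right)\right)^{2} = \left(-40 - 8\right)^{2} = \left(-48\right)^{2} = 2304$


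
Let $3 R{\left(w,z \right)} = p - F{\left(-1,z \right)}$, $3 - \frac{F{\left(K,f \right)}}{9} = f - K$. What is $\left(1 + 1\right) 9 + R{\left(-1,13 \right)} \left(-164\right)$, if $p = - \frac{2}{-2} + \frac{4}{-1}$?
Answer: $-5230$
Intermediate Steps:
$F{\left(K,f \right)} = 27 - 9 f + 9 K$ ($F{\left(K,f \right)} = 27 - 9 \left(f - K\right) = 27 + \left(- 9 f + 9 K\right) = 27 - 9 f + 9 K$)
$p = -3$ ($p = \left(-2\right) \left(- \frac{1}{2}\right) + 4 \left(-1\right) = 1 - 4 = -3$)
$R{\left(w,z \right)} = -7 + 3 z$ ($R{\left(w,z \right)} = \frac{-3 - \left(27 - 9 z + 9 \left(-1\right)\right)}{3} = \frac{-3 - \left(27 - 9 z - 9\right)}{3} = \frac{-3 - \left(18 - 9 z\right)}{3} = \frac{-3 + \left(-18 + 9 z\right)}{3} = \frac{-21 + 9 z}{3} = -7 + 3 z$)
$\left(1 + 1\right) 9 + R{\left(-1,13 \right)} \left(-164\right) = \left(1 + 1\right) 9 + \left(-7 + 3 \cdot 13\right) \left(-164\right) = 2 \cdot 9 + \left(-7 + 39\right) \left(-164\right) = 18 + 32 \left(-164\right) = 18 - 5248 = -5230$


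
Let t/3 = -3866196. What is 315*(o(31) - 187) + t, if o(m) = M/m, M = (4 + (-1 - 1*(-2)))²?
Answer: -361374408/31 ≈ -1.1657e+7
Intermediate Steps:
t = -11598588 (t = 3*(-3866196) = -11598588)
M = 25 (M = (4 + (-1 + 2))² = (4 + 1)² = 5² = 25)
o(m) = 25/m
315*(o(31) - 187) + t = 315*(25/31 - 187) - 11598588 = 315*(-5772/31) - 11598588 = -1818180/31 - 11598588 = -361374408/31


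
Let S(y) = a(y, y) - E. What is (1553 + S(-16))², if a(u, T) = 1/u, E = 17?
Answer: 603930625/256 ≈ 2.3591e+6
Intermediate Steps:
a(u, T) = 1/u
S(y) = -17 + 1/y (S(y) = 1/y - 1*17 = 1/y - 17 = -17 + 1/y)
(1553 + S(-16))² = (1553 + (-17 + 1/(-16)))² = (1553 + (-17 - 1/16))² = (1553 - 273/16)² = (24575/16)² = 603930625/256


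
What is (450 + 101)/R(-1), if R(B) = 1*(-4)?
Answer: -551/4 ≈ -137.75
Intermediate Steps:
R(B) = -4
(450 + 101)/R(-1) = (450 + 101)/(-4) = 551*(-1/4) = -551/4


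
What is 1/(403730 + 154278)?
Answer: 1/558008 ≈ 1.7921e-6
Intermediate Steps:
1/(403730 + 154278) = 1/558008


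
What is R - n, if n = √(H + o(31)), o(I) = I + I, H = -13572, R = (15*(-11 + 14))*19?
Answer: 855 - I*√13510 ≈ 855.0 - 116.23*I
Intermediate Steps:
R = 855 (R = (15*3)*19 = 45*19 = 855)
o(I) = 2*I
n = I*√13510 (n = √(-13572 + 2*31) = √(-13572 + 62) = √(-13510) = I*√13510 ≈ 116.23*I)
R - n = 855 - I*√13510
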